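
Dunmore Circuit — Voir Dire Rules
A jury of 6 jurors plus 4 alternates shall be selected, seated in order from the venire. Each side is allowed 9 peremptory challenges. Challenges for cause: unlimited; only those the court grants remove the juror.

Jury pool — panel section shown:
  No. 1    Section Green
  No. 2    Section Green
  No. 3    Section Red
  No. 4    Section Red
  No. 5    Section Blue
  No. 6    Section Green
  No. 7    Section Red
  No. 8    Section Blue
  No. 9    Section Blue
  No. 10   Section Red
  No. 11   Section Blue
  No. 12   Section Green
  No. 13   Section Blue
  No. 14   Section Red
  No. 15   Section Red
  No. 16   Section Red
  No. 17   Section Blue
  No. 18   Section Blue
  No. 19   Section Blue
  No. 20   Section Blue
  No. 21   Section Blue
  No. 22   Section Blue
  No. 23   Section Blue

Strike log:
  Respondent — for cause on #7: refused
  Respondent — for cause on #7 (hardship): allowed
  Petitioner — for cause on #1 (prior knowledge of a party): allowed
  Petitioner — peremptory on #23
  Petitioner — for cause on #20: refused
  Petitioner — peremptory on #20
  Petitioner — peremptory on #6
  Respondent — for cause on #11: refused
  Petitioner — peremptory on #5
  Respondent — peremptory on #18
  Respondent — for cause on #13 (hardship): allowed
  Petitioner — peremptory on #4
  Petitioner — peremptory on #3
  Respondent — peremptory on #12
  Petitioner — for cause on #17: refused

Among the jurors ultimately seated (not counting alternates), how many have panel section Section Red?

2

Removed: #1, #3, #4, #5, #6, #7, #12, #13, #18, #20, #23.
Seated jurors 1–6: #2, #8, #9, #10, #11, #14 (alternates #15, #16, #17, #19 not counted).
Of those, in Section Red: #10, #14 → 2.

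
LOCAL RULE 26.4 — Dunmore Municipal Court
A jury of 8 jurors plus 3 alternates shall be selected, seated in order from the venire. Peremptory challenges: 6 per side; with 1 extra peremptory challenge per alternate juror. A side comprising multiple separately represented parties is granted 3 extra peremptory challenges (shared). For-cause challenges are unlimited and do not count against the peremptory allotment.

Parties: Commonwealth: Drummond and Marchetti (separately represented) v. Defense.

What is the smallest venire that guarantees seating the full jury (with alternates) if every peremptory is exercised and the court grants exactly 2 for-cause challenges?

Seats to fill: 8 + 3 alternates = 11.
Peremptories — Commonwealth: 6 + 1×3 + 3 = 12; Defense: 6 + 1×3 = 9; total 21.
For-cause removals: 2.
Minimum venire: 11 + 21 + 2 = 34.

34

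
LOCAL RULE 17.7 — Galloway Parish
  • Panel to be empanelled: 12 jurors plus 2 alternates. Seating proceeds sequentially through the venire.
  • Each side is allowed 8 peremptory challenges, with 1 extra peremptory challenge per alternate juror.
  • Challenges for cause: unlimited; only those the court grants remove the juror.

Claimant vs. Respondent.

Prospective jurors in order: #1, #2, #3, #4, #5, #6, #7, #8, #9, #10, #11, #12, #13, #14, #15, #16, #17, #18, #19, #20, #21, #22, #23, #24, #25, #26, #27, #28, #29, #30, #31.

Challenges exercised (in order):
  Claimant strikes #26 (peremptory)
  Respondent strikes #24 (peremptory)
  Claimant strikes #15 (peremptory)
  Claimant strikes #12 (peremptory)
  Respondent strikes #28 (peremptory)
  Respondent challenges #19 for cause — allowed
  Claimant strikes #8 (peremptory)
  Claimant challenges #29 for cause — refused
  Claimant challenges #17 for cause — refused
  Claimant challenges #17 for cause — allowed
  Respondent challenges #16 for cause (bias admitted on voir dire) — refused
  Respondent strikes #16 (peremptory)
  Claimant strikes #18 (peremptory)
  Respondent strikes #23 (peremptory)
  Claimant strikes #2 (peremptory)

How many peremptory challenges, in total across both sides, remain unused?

Claimant allotment: 8 base + 1 × 2 alternates = 10. Respondent allotment: 8 base + 1 × 2 alternates = 10.
Claimant peremptories used: #26, #15, #12, #8, #18, #2 — 6 (for-cause on #29, #17, #17 don't count).
Respondent peremptories used: #24, #28, #16, #23 — 4 (for-cause on #19, #16 don't count).
Remaining: (10 − 6) + (10 − 4) = 10.

10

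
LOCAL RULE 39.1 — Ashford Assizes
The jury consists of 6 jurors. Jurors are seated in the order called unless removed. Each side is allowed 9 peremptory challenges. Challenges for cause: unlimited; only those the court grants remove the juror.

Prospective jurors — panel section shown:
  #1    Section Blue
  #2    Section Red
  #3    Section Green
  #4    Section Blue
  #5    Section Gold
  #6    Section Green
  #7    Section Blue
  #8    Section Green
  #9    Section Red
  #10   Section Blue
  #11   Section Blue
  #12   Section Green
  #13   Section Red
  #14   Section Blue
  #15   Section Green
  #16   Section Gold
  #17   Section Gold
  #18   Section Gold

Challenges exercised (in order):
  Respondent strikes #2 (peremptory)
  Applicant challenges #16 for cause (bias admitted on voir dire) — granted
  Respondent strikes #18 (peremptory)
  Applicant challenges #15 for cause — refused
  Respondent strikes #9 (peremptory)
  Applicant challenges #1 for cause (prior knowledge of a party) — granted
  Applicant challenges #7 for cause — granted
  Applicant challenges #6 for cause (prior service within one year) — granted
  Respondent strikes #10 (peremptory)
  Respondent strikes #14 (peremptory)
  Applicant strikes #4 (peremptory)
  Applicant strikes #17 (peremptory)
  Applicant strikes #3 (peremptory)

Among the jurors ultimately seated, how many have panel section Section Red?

Removed: #1, #2, #3, #4, #6, #7, #9, #10, #14, #16, #17, #18.
Seated jurors 1–6: #5, #8, #11, #12, #13, #15.
Of those, in Section Red: #13 → 1.

1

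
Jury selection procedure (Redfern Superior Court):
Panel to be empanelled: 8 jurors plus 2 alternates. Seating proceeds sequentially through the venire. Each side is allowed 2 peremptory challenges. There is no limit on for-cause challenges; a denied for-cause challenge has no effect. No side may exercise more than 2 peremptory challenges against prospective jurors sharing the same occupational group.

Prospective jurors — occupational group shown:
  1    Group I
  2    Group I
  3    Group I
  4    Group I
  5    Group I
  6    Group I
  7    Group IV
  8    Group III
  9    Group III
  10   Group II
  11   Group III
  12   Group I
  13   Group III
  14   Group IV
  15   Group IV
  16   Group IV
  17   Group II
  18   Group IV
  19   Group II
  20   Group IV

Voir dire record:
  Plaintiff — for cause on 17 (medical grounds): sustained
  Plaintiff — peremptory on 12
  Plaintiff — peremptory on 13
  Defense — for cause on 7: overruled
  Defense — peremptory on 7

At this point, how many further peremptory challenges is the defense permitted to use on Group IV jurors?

1

Defense peremptories so far: #7 — 1 of 2 used, 1 left overall.
Against Group IV: #7 — 1 used; per-group cap 2 leaves 1.
Binding limit: min(1, 1) = 1.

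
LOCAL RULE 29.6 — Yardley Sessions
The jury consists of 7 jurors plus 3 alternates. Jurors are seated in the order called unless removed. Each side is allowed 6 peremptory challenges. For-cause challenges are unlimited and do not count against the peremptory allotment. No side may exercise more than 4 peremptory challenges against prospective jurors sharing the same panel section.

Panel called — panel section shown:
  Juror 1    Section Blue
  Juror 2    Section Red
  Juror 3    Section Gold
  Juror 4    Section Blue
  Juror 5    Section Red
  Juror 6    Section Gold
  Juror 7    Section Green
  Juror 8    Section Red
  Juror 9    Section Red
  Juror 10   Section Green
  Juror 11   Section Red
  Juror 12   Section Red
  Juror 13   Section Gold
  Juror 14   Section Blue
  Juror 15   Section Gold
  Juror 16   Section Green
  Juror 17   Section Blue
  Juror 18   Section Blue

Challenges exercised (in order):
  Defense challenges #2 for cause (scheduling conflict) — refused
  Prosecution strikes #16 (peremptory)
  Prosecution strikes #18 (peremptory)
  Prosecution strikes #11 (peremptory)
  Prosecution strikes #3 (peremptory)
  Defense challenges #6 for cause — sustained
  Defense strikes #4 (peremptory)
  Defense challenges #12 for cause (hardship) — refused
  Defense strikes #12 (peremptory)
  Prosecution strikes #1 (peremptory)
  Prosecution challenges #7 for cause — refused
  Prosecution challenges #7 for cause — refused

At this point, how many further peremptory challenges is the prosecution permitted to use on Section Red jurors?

1

Prosecution peremptories so far: #16, #18, #11, #3, #1 — 5 of 6 used, 1 left overall.
Against Section Red: #11 — 1 used; per-section cap 4 leaves 3.
Binding limit: min(1, 3) = 1.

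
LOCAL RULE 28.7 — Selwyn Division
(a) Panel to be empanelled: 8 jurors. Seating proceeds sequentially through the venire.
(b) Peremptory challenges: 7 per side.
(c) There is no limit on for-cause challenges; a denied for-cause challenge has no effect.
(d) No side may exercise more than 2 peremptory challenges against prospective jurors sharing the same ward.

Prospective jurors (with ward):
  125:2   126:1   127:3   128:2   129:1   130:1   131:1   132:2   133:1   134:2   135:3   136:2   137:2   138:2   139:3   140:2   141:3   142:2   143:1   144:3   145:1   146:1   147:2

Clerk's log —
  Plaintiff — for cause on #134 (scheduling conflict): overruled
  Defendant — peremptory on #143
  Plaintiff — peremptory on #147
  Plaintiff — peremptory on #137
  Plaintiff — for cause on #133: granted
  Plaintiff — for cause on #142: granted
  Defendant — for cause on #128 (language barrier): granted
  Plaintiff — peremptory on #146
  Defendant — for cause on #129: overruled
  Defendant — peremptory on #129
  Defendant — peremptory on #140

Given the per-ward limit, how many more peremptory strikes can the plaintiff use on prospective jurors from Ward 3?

2

Plaintiff peremptories so far: #147, #137, #146 — 3 of 7 used, 4 left overall.
Against Ward 3: none yet — per-ward cap 2 leaves 2.
Binding limit: min(4, 2) = 2.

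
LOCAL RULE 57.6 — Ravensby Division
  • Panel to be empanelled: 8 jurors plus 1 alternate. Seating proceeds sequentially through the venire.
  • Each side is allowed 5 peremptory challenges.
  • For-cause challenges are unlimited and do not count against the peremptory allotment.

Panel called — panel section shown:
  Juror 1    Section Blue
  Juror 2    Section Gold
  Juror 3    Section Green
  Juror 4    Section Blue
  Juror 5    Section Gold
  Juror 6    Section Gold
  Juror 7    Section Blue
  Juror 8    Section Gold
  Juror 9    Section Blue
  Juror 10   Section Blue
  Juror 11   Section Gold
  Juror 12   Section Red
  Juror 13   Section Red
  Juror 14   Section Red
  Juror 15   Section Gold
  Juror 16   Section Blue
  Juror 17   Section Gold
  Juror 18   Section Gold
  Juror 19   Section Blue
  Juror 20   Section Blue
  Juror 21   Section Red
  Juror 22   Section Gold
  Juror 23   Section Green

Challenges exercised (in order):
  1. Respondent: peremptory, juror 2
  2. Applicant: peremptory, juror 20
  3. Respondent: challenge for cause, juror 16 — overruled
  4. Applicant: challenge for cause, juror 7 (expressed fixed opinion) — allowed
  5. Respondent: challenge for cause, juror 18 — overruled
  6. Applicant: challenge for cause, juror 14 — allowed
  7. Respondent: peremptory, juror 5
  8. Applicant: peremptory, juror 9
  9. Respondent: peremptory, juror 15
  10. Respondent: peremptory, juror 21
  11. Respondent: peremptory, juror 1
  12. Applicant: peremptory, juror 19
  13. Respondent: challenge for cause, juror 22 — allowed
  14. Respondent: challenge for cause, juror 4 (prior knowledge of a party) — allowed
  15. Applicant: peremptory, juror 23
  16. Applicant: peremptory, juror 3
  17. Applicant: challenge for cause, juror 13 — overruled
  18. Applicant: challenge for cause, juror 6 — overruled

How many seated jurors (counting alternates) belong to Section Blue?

2

Removed: #1, #2, #3, #4, #5, #7, #9, #14, #15, #19, #20, #21, #22, #23.
Seated (9 incl. alternates): #6, #8, #10, #11, #12, #13, #16, #17, #18.
Of those, in Section Blue: #10, #16 → 2.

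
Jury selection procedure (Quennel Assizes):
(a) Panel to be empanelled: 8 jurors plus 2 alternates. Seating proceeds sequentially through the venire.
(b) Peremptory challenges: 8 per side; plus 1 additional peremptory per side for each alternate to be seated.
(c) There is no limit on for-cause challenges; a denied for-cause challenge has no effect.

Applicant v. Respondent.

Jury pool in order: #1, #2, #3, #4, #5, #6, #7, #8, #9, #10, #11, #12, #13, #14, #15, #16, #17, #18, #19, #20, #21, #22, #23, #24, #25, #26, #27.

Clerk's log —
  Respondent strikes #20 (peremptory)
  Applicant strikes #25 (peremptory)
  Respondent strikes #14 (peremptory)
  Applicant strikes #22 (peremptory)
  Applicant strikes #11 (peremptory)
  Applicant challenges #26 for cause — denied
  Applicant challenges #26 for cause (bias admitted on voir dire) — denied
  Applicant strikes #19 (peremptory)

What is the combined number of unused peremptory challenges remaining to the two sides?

14

Applicant allotment: 8 base + 1 × 2 alternates = 10. Respondent allotment: 8 base + 1 × 2 alternates = 10.
Applicant peremptories used: #25, #22, #11, #19 — 4 (for-cause on #26, #26 don't count).
Respondent peremptories used: #20, #14 — 2.
Remaining: (10 − 4) + (10 − 2) = 14.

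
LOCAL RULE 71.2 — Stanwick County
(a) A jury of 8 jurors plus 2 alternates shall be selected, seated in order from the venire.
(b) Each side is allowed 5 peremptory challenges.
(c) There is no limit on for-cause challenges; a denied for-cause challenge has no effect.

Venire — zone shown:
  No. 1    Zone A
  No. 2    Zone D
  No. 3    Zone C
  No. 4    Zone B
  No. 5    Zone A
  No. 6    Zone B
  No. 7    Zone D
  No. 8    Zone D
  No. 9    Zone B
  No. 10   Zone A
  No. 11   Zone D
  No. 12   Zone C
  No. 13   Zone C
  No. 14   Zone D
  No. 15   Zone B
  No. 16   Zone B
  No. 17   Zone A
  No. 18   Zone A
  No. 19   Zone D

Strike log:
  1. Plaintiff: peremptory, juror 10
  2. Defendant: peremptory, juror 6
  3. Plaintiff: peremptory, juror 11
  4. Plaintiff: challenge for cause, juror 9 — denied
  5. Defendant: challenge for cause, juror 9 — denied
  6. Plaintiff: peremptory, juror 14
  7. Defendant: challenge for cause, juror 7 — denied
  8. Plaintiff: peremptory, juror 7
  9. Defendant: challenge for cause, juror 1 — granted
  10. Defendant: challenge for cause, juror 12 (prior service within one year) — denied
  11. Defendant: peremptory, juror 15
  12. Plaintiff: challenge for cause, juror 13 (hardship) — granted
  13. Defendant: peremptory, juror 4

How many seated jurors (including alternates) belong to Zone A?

3

Removed: #1, #4, #6, #7, #10, #11, #13, #14, #15.
Seated (10 incl. alternates): #2, #3, #5, #8, #9, #12, #16, #17, #18, #19.
Of those, in Zone A: #5, #17, #18 → 3.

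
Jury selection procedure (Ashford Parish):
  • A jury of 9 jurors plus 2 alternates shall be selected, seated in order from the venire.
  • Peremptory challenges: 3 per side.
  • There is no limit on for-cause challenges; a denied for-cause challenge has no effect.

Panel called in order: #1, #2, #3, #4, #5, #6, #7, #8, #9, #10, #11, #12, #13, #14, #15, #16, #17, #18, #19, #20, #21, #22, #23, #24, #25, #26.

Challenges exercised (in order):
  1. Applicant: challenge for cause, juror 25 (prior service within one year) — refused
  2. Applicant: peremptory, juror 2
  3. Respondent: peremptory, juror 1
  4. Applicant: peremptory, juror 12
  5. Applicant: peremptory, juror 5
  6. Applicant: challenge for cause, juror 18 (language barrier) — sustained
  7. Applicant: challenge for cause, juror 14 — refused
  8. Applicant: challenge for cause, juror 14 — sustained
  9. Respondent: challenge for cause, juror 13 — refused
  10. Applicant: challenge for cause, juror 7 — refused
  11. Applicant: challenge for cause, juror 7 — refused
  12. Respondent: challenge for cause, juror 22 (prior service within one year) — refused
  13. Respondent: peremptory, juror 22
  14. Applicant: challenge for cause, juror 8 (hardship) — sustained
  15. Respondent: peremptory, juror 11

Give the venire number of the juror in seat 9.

16

Removed: #1, #2, #5, #8, #11, #12, #14, #18, #22. (#7, #13, #25 stay — for-cause denied.)
Filling seats in venire order through position 9: #3, #4, #6, #7, #9, #10, #13, #15, #16.
So seat 9 is #16.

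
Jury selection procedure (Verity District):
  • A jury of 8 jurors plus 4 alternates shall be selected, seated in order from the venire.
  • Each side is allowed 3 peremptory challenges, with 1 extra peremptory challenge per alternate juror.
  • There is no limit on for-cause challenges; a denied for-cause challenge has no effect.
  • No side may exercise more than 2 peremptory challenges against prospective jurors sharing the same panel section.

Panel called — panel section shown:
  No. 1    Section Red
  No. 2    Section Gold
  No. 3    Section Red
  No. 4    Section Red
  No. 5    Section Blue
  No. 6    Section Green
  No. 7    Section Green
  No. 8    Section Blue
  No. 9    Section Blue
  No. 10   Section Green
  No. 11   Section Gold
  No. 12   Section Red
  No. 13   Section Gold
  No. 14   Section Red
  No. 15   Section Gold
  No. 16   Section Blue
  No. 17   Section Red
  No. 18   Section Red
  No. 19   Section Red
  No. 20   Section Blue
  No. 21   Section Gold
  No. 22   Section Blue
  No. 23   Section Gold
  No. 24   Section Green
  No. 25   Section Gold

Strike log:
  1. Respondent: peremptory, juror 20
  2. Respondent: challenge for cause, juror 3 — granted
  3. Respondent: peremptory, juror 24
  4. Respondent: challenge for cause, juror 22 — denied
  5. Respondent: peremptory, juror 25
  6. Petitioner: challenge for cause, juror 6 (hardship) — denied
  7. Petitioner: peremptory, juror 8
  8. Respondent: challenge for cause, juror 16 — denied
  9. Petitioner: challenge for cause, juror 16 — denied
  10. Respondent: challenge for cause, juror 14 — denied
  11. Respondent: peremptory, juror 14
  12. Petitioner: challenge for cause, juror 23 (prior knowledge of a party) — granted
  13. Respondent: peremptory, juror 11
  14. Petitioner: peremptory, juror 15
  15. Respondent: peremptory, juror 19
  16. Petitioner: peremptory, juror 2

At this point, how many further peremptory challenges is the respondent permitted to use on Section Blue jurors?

1

Respondent peremptories so far: #20, #24, #25, #14, #11, #19 — 6 of 7 used, 1 left overall.
Against Section Blue: #20 — 1 used; per-section cap 2 leaves 1.
Binding limit: min(1, 1) = 1.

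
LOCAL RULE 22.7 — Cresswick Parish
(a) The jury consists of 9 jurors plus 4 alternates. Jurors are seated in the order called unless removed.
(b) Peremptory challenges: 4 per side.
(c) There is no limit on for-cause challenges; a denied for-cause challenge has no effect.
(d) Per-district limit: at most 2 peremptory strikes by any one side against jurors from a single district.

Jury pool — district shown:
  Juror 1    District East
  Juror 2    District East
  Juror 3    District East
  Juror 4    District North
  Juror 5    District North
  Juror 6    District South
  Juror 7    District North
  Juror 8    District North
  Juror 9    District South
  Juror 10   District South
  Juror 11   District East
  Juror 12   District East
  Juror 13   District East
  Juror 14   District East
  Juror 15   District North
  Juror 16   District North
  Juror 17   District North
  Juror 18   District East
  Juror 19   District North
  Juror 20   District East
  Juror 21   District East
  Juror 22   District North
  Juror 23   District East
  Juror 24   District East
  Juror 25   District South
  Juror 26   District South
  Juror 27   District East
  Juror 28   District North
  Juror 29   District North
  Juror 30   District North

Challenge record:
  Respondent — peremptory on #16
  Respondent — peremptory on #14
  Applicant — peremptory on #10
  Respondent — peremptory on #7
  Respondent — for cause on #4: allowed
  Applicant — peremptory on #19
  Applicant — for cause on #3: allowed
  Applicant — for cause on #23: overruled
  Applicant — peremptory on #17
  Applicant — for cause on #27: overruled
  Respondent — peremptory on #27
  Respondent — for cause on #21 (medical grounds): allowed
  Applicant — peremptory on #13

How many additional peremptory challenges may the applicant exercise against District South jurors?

Applicant peremptories so far: #10, #19, #17, #13 — 4 of 4 used, 0 left overall.
Against District South: #10 — 1 used; per-district cap 2 leaves 1.
Binding limit: min(0, 1) = 0.

0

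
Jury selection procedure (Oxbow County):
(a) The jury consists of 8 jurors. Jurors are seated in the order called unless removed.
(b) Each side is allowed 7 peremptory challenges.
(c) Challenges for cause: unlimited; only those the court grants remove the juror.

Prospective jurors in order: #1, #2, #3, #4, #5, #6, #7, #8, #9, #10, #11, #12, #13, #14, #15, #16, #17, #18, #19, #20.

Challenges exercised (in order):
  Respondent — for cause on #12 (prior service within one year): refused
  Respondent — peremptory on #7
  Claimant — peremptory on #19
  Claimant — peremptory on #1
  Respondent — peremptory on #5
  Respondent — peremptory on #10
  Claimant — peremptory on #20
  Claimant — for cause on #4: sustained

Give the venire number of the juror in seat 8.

Removed: #1, #4, #5, #7, #10, #19, #20. (#12 stays — for-cause denied.)
Seating in order: seats 1–8 → #2, #3, #6, #8, #9, #11, #12, #13.
So seat 8 is #13.

13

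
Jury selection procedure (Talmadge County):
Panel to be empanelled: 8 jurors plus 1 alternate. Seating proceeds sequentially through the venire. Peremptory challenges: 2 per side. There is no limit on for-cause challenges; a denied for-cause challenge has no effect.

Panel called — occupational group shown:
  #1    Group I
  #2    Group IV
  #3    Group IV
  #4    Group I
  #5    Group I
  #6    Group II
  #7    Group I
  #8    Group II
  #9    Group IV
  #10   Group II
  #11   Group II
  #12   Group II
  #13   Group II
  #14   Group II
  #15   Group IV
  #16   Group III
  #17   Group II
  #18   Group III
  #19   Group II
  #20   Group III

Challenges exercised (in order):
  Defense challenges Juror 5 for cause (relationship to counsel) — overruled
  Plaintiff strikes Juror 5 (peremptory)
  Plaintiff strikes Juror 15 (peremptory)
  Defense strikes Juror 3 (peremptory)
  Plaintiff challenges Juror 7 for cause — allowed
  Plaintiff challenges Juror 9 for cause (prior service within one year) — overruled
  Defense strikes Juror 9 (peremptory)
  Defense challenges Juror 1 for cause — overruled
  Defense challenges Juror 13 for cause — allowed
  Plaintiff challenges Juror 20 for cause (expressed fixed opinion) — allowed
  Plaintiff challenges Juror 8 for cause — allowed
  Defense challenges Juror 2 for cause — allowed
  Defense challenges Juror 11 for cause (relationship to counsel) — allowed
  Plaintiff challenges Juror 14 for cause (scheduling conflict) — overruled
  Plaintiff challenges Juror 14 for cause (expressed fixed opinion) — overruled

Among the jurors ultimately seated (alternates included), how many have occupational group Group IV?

Removed: #2, #3, #5, #7, #8, #9, #11, #13, #15, #20.
Seated (9 incl. alternates): #1, #4, #6, #10, #12, #14, #16, #17, #18.
None of those are in Group IV → 0.

0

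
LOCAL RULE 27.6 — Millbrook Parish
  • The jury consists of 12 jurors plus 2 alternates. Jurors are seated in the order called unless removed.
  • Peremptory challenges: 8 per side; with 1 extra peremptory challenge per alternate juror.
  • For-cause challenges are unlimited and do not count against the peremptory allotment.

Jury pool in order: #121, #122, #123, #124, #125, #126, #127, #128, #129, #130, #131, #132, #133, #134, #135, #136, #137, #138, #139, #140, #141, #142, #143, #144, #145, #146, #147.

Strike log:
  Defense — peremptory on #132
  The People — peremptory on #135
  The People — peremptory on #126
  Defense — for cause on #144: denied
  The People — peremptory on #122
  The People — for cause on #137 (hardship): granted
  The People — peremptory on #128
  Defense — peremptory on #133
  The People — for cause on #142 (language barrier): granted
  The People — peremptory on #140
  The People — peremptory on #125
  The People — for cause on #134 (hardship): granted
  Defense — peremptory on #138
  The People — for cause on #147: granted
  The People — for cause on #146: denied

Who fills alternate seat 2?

Removed: #122, #125, #126, #128, #132, #133, #134, #135, #137, #138, #140, #142, #147. (#144, #146 stay — for-cause denied.)
Filling seats in venire order through position 14: #121, #123, #124, #127, #129, #130, #131, #136, #139, #141, #143, #144, #145, #146.
So alternate 2 is #146.

146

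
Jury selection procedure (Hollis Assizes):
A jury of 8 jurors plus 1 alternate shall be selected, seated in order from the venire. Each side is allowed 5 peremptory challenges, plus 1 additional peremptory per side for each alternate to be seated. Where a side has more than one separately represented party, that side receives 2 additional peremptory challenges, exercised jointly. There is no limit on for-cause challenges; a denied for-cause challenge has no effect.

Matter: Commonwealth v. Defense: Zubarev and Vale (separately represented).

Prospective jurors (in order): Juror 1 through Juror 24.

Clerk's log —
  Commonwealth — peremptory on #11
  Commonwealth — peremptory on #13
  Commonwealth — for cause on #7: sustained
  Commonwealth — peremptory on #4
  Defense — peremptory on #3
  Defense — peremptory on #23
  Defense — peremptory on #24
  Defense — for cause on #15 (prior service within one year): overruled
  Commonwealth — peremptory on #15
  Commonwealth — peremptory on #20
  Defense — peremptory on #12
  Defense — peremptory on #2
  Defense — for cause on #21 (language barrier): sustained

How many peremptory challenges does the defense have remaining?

Defense allotment: 5 base + 1 × 1 alternate + 2 multi-party = 8.
Defense peremptories used: #3, #23, #24, #12, #2 — 5 (for-cause on #15, #21 don't count).
Remaining: 8 − 5 = 3.

3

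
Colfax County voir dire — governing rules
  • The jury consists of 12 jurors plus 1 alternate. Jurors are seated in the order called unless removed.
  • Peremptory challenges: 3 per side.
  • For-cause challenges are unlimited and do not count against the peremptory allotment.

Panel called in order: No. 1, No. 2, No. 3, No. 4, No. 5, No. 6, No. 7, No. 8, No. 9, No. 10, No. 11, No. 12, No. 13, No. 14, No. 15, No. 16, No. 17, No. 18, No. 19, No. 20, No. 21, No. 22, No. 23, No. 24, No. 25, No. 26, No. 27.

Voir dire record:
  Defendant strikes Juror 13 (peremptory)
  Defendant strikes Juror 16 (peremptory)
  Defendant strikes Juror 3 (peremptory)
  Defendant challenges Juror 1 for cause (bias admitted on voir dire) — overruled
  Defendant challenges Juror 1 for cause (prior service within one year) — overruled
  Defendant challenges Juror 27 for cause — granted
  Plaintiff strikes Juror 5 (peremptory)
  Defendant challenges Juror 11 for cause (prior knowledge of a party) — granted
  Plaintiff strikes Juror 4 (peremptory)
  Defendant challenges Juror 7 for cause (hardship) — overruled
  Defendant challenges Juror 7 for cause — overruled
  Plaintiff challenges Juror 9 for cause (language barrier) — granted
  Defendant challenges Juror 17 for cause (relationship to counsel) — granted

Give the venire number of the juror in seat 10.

18

Removed: #3, #4, #5, #9, #11, #13, #16, #17, #27. (#1, #7 stay — for-cause denied.)
Seating in order: seats 1–12 → #1, #2, #6, #7, #8, #10, #12, #14, #15, #18, #19, #20; alternates → #21.
So seat 10 is #18.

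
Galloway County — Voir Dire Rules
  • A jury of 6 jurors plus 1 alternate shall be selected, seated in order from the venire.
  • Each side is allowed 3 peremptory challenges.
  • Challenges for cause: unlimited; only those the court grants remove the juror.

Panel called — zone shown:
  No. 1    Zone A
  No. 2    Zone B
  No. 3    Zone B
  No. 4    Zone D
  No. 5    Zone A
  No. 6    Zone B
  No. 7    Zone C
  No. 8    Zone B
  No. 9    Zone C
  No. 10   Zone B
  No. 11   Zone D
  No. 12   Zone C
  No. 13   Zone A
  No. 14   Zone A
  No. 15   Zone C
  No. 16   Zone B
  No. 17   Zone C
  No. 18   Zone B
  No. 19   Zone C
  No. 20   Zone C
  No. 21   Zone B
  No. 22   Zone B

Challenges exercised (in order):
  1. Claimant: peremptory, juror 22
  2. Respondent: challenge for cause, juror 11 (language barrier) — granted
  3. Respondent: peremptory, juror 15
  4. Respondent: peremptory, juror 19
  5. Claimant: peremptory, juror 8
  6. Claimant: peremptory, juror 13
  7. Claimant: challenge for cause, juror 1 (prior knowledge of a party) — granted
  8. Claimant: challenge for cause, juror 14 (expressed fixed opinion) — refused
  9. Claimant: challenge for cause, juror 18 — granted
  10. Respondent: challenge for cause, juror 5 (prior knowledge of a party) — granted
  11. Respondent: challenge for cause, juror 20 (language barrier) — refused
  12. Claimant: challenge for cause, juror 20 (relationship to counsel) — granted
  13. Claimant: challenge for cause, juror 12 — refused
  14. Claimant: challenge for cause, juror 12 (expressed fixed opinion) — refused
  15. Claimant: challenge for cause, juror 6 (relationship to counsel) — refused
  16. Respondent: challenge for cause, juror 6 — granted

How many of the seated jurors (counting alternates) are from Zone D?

1

Removed: #1, #5, #6, #8, #11, #13, #15, #18, #19, #20, #22.
Seated (7 incl. alternates): #2, #3, #4, #7, #9, #10, #12.
Of those, in Zone D: #4 → 1.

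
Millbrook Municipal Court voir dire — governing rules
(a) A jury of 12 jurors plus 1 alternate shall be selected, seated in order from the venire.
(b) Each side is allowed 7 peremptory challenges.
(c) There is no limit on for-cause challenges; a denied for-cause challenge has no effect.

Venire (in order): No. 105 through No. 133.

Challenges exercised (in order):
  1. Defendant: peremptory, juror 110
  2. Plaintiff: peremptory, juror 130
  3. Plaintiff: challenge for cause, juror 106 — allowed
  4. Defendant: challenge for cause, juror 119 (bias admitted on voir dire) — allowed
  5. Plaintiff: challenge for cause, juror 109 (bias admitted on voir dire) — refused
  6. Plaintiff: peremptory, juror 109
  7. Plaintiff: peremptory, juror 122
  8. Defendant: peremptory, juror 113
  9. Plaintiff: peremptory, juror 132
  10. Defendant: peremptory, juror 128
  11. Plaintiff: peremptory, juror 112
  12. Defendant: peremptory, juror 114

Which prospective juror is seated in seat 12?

Removed: #106, #109, #110, #112, #113, #114, #119, #122, #128, #130, #132.
Seating in order: seats 1–12 → #105, #107, #108, #111, #115, #116, #117, #118, #120, #121, #123, #124; alternates → #125.
So seat 12 is #124.

124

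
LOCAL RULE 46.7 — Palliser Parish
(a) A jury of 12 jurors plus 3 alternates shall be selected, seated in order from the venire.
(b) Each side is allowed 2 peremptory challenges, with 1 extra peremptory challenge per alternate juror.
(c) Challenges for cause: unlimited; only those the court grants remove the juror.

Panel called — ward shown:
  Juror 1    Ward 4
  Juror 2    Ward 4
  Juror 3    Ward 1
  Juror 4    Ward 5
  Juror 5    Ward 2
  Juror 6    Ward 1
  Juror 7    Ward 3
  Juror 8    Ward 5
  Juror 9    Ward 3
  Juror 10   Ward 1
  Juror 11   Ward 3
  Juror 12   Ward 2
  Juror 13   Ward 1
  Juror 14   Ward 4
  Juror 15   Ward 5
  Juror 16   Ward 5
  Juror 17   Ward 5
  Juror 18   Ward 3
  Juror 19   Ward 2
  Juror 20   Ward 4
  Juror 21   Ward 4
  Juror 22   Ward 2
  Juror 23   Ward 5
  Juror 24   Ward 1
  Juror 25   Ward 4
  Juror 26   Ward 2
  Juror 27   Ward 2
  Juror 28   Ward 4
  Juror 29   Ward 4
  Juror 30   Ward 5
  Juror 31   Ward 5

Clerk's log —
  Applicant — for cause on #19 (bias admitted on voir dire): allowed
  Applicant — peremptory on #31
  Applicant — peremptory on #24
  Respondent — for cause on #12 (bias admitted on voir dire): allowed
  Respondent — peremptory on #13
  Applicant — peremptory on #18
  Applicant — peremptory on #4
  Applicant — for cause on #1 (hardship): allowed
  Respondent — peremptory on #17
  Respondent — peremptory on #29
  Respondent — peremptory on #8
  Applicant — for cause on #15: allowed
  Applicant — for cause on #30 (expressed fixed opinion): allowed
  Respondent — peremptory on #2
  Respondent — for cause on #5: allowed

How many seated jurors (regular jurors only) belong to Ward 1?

3

Removed: #1, #2, #4, #5, #8, #12, #13, #15, #17, #18, #19, #24, #29, #30, #31.
Seated jurors 1–12: #3, #6, #7, #9, #10, #11, #14, #16, #20, #21, #22, #23 (alternates #25, #26, #27 not counted).
Of those, in Ward 1: #3, #6, #10 → 3.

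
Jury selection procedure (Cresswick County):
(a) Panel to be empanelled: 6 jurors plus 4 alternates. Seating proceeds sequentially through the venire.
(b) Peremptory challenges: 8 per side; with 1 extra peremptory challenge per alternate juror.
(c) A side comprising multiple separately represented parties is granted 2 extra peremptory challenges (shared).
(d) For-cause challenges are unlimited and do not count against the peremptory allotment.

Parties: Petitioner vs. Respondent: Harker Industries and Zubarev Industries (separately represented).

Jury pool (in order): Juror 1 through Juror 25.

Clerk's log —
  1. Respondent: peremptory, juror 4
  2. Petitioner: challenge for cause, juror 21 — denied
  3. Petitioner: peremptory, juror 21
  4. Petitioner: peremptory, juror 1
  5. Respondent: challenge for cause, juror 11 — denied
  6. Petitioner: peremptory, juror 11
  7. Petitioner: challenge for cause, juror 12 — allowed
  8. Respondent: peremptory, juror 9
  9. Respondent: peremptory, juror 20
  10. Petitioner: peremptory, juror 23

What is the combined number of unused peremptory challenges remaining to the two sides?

Petitioner allotment: 8 base + 1 × 4 alternates = 12. Respondent allotment: 8 base + 1 × 4 alternates + 2 multi-party = 14.
Petitioner peremptories used: #21, #1, #11, #23 — 4 (for-cause on #21, #12 don't count).
Respondent peremptories used: #4, #9, #20 — 3 (the for-cause on #11 doesn't count).
Remaining: (12 − 4) + (14 − 3) = 19.

19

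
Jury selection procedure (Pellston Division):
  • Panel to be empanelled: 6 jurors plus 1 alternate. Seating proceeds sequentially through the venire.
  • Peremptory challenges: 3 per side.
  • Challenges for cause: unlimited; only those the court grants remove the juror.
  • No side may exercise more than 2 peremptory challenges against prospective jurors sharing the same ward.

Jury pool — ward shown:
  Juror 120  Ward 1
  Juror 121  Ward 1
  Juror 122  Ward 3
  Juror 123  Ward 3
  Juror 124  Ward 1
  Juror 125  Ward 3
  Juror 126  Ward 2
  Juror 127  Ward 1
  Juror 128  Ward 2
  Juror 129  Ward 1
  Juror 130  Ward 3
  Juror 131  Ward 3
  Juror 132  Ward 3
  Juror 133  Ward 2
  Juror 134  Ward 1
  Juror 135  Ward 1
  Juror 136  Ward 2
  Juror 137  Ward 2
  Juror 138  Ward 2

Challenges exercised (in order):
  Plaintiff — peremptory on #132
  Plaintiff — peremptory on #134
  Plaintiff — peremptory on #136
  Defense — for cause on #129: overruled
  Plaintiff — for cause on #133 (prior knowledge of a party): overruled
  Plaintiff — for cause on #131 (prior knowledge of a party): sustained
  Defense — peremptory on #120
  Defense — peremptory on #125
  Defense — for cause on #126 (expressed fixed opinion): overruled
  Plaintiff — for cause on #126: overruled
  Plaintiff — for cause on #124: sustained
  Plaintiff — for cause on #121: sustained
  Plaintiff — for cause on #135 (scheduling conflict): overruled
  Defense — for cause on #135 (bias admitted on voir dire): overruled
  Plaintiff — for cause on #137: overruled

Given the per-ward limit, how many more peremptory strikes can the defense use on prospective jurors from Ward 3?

1

Defense peremptories so far: #120, #125 — 2 of 3 used, 1 left overall.
Against Ward 3: #125 — 1 used; per-ward cap 2 leaves 1.
Binding limit: min(1, 1) = 1.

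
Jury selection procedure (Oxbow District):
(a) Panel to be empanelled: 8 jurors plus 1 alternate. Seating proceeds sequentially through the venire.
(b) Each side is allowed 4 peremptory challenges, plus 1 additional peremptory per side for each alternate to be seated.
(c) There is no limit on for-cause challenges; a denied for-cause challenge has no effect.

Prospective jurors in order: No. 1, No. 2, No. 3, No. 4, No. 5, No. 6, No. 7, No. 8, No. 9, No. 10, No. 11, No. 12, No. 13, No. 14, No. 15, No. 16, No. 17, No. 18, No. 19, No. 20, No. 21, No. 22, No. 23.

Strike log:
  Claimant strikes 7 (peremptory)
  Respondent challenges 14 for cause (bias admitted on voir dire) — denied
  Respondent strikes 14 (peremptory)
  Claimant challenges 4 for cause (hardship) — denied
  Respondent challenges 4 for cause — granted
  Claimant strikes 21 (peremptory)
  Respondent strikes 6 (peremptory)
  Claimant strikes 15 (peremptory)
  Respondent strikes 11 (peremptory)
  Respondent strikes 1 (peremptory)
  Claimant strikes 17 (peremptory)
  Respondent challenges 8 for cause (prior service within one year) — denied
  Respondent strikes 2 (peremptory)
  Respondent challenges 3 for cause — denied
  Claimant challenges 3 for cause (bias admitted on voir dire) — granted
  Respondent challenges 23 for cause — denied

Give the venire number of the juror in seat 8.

18

Removed: #1, #2, #3, #4, #6, #7, #11, #14, #15, #17, #21. (#8, #23 stay — for-cause denied.)
Seating in order: seats 1–8 → #5, #8, #9, #10, #12, #13, #16, #18; alternates → #19.
So seat 8 is #18.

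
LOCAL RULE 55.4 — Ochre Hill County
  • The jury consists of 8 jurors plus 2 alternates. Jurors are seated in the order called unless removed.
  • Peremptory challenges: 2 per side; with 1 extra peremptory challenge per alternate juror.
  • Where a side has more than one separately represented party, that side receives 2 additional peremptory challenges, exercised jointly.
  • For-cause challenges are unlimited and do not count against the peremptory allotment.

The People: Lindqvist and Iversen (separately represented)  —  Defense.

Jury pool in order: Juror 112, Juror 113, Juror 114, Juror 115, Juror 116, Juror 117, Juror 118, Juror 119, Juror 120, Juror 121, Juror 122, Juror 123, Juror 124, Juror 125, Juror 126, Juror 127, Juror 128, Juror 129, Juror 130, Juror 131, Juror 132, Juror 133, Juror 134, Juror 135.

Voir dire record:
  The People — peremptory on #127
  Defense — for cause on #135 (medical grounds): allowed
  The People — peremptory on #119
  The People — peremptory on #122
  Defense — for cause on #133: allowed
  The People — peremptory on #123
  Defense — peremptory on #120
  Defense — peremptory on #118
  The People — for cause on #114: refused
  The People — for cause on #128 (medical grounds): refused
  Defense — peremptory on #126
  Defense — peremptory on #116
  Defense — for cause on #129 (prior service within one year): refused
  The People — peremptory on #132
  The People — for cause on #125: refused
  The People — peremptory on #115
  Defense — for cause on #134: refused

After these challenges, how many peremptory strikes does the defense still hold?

Defense allotment: 2 base + 1 × 2 alternates = 4.
Defense peremptories used: #120, #118, #126, #116 — 4 (for-cause on #135, #133, #129, #134 don't count).
Remaining: 4 − 4 = 0.

0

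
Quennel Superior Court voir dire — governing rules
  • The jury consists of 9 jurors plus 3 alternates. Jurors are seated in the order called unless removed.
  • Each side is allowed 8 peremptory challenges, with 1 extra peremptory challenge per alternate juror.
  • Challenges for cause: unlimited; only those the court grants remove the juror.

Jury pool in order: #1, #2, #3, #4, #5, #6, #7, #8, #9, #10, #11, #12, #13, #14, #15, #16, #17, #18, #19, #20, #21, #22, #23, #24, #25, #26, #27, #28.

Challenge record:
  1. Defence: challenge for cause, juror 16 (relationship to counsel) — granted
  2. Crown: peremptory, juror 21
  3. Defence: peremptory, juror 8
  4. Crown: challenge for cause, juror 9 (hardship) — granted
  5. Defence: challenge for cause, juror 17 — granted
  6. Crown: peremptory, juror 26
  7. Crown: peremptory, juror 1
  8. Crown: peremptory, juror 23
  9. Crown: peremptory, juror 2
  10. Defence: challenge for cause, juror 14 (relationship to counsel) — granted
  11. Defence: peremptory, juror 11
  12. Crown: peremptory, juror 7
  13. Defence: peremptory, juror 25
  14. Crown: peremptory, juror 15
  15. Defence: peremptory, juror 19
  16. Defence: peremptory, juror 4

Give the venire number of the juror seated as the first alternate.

24

Removed: #1, #2, #4, #7, #8, #9, #11, #14, #15, #16, #17, #19, #21, #23, #25, #26.
Seating in order: seats 1–9 → #3, #5, #6, #10, #12, #13, #18, #20, #22; alternates → #24, #27, #28.
So alternate 1 is #24.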